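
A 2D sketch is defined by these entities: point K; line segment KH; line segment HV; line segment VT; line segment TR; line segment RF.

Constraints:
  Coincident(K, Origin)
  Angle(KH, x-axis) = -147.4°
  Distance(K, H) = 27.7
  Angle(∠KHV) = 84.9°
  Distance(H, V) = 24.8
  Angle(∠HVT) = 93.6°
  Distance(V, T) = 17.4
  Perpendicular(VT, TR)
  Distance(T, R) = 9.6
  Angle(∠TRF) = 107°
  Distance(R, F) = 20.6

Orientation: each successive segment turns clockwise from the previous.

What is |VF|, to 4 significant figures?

15.79

K is at the origin; KH runs at -147.4° with length 27.7, so H = (-23.34, -14.92). ∠KHV = 84.9° gives HV at 117.5° from the x-axis; with |HV| = 24.8, V = (-34.79, 7.074). ∠HVT = 93.6° gives VT at 31.10° from the x-axis; with |VT| = 17.4, T = (-19.89, 16.06). The perpendicularity gives TR at right angles to VT, so TR runs at -58.90°; with |TR| = 9.6, R = (-14.93, 7.841). ∠TRF = 107.0° gives RF at -131.9° from the x-axis; with |RF| = 20.6, F = (-28.69, -7.491). Then |VF| = |F − V| = 15.79.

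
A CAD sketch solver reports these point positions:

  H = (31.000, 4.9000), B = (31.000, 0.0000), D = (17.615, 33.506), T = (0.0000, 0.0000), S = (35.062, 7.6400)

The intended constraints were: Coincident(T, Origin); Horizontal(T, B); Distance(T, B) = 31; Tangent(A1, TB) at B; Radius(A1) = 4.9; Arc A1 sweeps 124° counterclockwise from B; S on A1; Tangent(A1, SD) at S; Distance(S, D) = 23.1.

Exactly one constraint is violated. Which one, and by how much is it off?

Distance(S, D) = 23.1 — off by 8.10.

T = (0.00, 0.00) ✓; T.y = 0.00, B.y = 0.00 ✓; |TB| = 31.00 ✓; ∠(HB, BT) = 90.00° ✓; |HB| = 4.900 ✓; bearing(H→S) − bearing(H→B) = 124.0° ✓; |HS| = 4.900 ✓; ∠(HS, SD) = 90.00° ✓; |SD| = 31.20 ✗.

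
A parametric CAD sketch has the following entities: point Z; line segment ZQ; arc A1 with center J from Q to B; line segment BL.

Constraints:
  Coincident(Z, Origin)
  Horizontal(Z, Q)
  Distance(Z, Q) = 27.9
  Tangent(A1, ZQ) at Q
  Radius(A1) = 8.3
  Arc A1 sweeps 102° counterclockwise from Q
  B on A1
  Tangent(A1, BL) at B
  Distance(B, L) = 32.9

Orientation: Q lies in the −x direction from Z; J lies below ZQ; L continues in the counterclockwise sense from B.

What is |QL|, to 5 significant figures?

42.226

On A1, Q sits at bearing 90° from J; a 102° counterclockwise sweep puts B at bearing 192°, so B = J + 8.3·(cos 192°, sin 192°) = (-36.019, -10.026). A1 meets BL tangentially, so JB is at right angles to BL, so BL runs along (−sin 192°, cos 192°); with |BL| = 32.9, L = (-29.178, -42.207). Then |QL| = |L − Q| = 42.226.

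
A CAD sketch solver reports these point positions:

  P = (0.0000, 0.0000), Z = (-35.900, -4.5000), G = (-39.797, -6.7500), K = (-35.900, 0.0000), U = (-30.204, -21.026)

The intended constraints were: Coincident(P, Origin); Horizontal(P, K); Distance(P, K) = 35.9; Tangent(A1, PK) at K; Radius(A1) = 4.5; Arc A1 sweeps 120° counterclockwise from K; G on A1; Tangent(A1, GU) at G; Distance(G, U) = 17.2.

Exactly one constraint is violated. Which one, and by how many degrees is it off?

Tangent(A1, GU) at G — off by 3.90°.

P = (0.00, 0.00) ✓; P.y = 0.00, K.y = 0.00 ✓; |PK| = 35.90 ✓; ∠(ZK, KP) = 90.00° ✓; |ZK| = 4.500 ✓; bearing(Z→G) − bearing(Z→K) = 120.0° ✓; |ZG| = 4.500 ✓; ∠(ZG, GU) = 86.10° ✗; |GU| = 17.20 ✓.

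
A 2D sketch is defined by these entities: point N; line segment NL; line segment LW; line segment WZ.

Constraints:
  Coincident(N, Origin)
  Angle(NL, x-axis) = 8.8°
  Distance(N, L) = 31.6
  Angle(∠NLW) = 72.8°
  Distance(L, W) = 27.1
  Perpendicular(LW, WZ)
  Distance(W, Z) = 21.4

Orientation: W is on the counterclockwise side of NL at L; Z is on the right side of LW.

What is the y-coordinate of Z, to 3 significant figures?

38.6

∠NLW = 72.8°, so LW runs at 8.8° + (180° − 72.8°) = 116° from the x-axis; with |LW| = 27.1, W = L + 27.1·(cos 116°, sin 116°) = (19.3, 29.2). LW is perpendicular to WZ; with |WZ| = 21.4 on the right of LW, Z = W + 21.4·(0.899, 0.438) = (38.6, 38.6). So Z.y = 38.6.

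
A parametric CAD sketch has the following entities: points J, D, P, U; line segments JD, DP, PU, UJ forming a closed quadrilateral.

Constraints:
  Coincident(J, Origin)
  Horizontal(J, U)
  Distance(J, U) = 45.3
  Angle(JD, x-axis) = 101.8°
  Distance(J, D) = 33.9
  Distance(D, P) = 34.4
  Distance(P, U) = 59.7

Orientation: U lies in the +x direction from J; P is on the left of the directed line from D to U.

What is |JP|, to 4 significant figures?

57.88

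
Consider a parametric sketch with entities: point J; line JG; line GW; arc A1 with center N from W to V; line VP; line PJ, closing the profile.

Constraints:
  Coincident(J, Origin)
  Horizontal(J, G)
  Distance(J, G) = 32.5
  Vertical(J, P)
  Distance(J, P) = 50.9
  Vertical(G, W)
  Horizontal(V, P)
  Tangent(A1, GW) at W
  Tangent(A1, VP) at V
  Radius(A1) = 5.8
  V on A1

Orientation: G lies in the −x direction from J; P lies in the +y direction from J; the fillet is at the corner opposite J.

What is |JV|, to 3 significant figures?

57.5

J is at the origin; JG is horizontal with |JG| = 32.5 and G on the −x side, so G = (-32.5, 0.00). J and P share the same x with |JP| = 50.9 and P on the +y side, so P = (0.00, 50.9). The virtual corner opposite J is at (-32.5, 50.9). The tangent condition forces NW to be normal to GW and tangency of A1 to VP means the radius NV is perpendicular to VP, with radius 5.8, so the center N sits 5.8 in from both sides at N = (-26.7, 45.1). That places the tangent points at W = (-32.5, 45.1) on GW and V = (-26.7, 50.9) on VP. Then |JV| = |V − J| = 57.5.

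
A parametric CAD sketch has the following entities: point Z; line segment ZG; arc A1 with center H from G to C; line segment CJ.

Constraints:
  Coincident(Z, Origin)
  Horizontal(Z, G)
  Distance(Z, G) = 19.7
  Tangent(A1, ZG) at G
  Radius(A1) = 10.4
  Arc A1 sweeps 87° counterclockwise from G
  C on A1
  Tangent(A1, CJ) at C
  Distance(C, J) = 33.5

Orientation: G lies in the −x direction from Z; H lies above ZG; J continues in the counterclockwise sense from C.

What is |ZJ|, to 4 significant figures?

43.96

Z is at the origin; ZG is horizontal with |ZG| = 19.7 and G on the −x side, so G = (-19.70, 0.000). Since A1 is tangent to ZG there, HG ⟂ ZG, so H = G + (0, 10.4) = (-19.70, 10.40). On A1, G sits at bearing -90° from H; an 87° counterclockwise sweep puts C at bearing -3°, so C = H + 10.4·(cos -3°, sin -3°) = (-9.314, 9.856). The tangent condition forces HC to be normal to CJ, so CJ runs along (−sin -3°, cos -3°); with |CJ| = 33.5, J = (-7.561, 43.31). Then |ZJ| = |J − Z| = 43.96.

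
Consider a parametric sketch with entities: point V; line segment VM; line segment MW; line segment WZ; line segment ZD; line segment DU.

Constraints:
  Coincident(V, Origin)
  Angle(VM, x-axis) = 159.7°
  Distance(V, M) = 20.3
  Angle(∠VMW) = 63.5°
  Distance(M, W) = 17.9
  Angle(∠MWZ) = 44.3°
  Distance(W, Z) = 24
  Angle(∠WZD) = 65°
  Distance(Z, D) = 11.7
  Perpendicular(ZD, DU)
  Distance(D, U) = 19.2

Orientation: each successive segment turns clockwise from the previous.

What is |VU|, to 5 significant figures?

19.704

∠WZD = 65.0° gives ZD at 152.50° from the x-axis; with |ZD| = 11.7, D = (-17.415, 0.72149). ZD ⟂ DU, so DU runs at 62.500°; with |DU| = 19.2, U = (-8.5499, 17.752). Then |VU| = |U − V| = 19.704.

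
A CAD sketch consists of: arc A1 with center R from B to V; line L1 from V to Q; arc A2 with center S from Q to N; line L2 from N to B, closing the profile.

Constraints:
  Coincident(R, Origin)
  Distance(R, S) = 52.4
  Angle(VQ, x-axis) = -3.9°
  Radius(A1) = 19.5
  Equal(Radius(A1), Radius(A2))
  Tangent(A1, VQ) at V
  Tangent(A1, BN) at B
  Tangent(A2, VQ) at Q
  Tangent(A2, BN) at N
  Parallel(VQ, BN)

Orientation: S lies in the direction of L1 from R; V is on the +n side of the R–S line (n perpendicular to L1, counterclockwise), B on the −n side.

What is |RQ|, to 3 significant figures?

55.9

The slot axis is L1's direction at -3.9°, so u = (cos -3.9°, sin -3.9°) = (0.998, -0.0680) and n = (−sin -3.9°, cos -3.9°) = (0.0680, 0.998). R is at the origin and S lies 52.4 along u from R, so S = 52.4·u = (52.3, -3.56). Tangency of A1 to both parallel lines with radius 19.5 puts V and B at R ± 19.5·n: V = (1.33, 19.5), B = (-1.33, -19.5). Equal radii place Q and N the same way about S: Q = S + 19.5·n = (53.6, 15.9), N = S − 19.5·n = (51.0, -23.0). Then |RQ| = |Q − R| = 55.9.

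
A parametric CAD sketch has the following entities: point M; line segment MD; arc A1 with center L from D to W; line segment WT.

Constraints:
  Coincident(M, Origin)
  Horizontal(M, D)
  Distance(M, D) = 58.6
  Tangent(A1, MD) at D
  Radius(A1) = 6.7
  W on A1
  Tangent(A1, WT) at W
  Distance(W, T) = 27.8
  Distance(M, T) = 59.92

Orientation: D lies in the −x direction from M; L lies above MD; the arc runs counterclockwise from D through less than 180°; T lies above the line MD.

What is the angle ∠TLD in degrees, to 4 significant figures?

161.4°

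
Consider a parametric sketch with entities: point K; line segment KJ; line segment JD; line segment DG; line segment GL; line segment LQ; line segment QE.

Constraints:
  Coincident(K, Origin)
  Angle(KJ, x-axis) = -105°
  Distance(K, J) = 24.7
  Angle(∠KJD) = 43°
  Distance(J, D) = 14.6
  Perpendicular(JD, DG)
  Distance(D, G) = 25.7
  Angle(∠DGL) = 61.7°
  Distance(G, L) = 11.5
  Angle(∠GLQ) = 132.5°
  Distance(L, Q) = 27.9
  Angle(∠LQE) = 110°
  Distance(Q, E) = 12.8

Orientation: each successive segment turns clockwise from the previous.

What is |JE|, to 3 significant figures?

16.2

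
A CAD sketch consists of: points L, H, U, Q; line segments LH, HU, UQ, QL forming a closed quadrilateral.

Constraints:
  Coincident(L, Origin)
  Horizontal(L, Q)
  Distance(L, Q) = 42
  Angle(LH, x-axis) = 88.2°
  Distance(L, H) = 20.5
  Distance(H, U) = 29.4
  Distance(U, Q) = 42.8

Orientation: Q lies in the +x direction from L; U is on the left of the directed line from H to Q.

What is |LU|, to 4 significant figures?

45.39

Checks: |HU| = 29.40 ✓; |UQ| = 42.80 ✓.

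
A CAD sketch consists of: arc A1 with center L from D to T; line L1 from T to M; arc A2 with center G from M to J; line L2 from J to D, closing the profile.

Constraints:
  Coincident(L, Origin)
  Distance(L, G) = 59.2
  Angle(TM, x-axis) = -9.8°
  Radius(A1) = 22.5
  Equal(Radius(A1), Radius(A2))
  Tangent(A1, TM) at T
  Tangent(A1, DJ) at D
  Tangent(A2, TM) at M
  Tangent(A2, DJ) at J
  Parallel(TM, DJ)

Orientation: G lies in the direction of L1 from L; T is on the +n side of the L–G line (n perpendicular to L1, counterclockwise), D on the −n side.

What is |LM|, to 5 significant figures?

63.332

Tangency of A1 to both parallel lines with radius 22.5 puts T and D at L ± 22.5·n: T = (3.8297, 22.172), D = (-3.8297, -22.172). Equal radii place M and J the same way about G: M = G + 22.5·n = (62.166, 12.095), J = G − 22.5·n = (54.506, -32.248). Then |LM| = |M − L| = 63.332.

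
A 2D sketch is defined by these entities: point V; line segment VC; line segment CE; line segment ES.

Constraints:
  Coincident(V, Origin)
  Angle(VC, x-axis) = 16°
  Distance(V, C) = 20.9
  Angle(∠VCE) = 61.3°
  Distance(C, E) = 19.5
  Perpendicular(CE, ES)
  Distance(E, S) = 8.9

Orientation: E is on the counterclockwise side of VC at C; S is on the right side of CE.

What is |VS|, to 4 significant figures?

28.83

V is at the origin; VC runs at 16.0° with length 20.9, so C = 20.9·(cos 16.0°, sin 16.0°) = (20.09, 5.761). ∠VCE = 61.3°, so CE runs at 16.0° + (180° − 61.3°) = 134.7° from the x-axis; with |CE| = 19.5, E = C + 19.5·(cos 134.7°, sin 134.7°) = (6.374, 19.62). The perpendicularity gives ES at right angles to CE; with |ES| = 8.9 on the right of CE, S = E + 8.9·(0.7108, 0.7034) = (12.70, 25.88). Then |VS| = |S − V| = 28.83.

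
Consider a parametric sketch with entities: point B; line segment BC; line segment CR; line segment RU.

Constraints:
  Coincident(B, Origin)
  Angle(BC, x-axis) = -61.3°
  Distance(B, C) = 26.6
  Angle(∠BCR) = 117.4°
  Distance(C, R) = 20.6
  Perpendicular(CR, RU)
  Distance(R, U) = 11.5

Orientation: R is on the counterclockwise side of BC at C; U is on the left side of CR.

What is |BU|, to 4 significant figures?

35.00

B is at the origin; BC runs at -61.3° with length 26.6, so C = 26.6·(cos -61.3°, sin -61.3°) = (12.77, -23.33). ∠BCR = 117.4°, so CR runs at -61.3° + (180° − 117.4°) = 1.300° from the x-axis; with |CR| = 20.6, R = C + 20.6·(cos 1.300°, sin 1.300°) = (33.37, -22.86). CR is perpendicular to RU; with |RU| = 11.5 on the left of CR, U = R + 11.5·(-0.02269, 0.9997) = (33.11, -11.37). Then |BU| = |U − B| = 35.00.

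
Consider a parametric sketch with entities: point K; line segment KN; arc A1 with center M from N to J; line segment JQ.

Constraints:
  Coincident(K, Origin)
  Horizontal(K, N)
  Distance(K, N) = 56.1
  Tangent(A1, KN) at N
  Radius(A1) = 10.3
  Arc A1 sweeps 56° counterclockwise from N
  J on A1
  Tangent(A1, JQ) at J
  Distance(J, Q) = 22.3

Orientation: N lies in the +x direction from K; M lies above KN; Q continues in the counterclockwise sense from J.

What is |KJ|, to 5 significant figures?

64.798

K is at the origin; K and N share the same y with |KN| = 56.1 and N on the +x side, so N = (56.100, 0.0000). A1 meets KN tangentially, so MN is at right angles to KN, so M = N + (0, 10.3) = (56.100, 10.300). On A1, N sits at bearing -90° from M; a 56° counterclockwise sweep puts J at bearing -34°, so J = M + 10.3·(cos -34°, sin -34°) = (64.639, 4.5403). Then |KJ| = |J − K| = 64.798.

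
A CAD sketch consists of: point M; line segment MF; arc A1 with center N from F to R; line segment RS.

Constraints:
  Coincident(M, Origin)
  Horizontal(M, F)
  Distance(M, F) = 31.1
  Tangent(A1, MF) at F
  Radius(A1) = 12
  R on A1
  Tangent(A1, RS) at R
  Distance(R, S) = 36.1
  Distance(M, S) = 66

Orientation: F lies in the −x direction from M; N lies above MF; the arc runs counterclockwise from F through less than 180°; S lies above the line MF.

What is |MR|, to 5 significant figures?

29.975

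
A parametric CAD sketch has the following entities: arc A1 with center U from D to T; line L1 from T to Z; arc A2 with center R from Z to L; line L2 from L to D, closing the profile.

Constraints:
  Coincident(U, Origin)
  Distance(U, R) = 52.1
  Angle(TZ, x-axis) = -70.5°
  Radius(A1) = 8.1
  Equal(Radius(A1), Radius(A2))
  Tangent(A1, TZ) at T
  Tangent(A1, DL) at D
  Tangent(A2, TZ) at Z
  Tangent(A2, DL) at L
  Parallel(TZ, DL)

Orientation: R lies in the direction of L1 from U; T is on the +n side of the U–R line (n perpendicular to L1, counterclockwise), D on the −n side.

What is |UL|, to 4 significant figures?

52.73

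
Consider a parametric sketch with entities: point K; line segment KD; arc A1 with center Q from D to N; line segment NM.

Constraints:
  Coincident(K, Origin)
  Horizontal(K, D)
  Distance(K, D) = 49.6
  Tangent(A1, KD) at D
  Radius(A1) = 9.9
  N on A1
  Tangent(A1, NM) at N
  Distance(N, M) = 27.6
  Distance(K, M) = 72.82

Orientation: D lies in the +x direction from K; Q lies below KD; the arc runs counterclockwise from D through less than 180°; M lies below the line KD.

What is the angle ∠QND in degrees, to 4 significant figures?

21.05°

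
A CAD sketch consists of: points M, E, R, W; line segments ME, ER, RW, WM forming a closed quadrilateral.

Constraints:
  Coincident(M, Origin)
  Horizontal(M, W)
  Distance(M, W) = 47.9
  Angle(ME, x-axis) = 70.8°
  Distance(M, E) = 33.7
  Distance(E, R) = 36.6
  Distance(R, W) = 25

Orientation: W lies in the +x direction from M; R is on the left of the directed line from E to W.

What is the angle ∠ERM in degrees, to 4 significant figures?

38.75°

M is at the origin; M and W share the same y with |MW| = 47.9 and W in +x, so W = (47.9, 0). ME runs at 70.8° with |ME| = 33.7, so E = (11.08, 31.83). R is determined by |ER| = 36.6 and |RW| = 25.0 together: it lies at the intersection of circle(E, 36.6) and circle(W, 25.0). With |EW| = 48.67, the foot of the radical line on EW is 31.67 from E and the perpendicular offset is √(36.6² − 31.67²) = 18.34. Taking the left-of-EW solution: R = (47.04, 24.99).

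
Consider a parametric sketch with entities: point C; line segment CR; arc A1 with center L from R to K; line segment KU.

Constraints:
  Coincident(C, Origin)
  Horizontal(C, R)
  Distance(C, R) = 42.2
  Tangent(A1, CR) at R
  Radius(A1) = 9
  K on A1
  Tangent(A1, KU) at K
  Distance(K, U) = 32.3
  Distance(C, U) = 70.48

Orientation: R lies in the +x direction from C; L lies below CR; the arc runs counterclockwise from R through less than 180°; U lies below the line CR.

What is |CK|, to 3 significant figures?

39.2

Checks: |LK| = 9.000 ✓; ∠(LK, KU) = 90.00° ✓; |KU| = 32.30 ✓; |CU| = 70.48 ✓.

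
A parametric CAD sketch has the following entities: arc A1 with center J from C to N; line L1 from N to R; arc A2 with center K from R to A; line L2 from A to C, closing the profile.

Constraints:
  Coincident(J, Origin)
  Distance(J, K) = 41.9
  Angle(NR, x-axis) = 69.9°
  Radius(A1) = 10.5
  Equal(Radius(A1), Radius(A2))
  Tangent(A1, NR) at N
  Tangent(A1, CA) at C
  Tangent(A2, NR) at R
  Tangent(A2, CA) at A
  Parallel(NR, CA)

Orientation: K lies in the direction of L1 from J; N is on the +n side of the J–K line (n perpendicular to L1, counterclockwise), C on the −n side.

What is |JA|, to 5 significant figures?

43.196

The slot axis is L1's direction at 69.9°, so u = (cos 69.9°, sin 69.9°) = (0.34366, 0.93909) and n = (−sin 69.9°, cos 69.9°) = (-0.93909, 0.34366). J is at the origin and K lies 41.9 along u from J, so K = 41.9·u = (14.399, 39.348). Tangency of A1 to both parallel lines with radius 10.5 puts N and C at J ± 10.5·n: N = (-9.8605, 3.6084), C = (9.8605, -3.6084). Equal radii place R and A the same way about K: R = K + 10.5·n = (4.5389, 42.956), A = K − 10.5·n = (24.260, 35.740). Then |JA| = |A − J| = 43.196.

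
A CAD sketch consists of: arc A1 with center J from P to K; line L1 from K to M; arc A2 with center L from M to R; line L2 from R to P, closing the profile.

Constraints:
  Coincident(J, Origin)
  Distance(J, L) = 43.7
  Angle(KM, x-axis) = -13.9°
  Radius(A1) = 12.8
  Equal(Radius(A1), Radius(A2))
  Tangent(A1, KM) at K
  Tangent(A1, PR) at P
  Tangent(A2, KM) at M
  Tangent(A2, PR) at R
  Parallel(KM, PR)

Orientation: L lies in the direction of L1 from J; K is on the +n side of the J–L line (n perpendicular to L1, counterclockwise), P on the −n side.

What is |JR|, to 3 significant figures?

45.5

The slot axis is L1's direction at -13.9°, so u = (cos -13.9°, sin -13.9°) = (0.971, -0.240) and n = (−sin -13.9°, cos -13.9°) = (0.240, 0.971). J is at the origin and L lies 43.7 along u from J, so L = 43.7·u = (42.4, -10.5). Tangency of A1 to both parallel lines with radius 12.8 puts K and P at J ± 12.8·n: K = (3.07, 12.4), P = (-3.07, -12.4). Equal radii place M and R the same way about L: M = L + 12.8·n = (45.5, 1.93), R = L − 12.8·n = (39.3, -22.9). Then |JR| = |R − J| = 45.5.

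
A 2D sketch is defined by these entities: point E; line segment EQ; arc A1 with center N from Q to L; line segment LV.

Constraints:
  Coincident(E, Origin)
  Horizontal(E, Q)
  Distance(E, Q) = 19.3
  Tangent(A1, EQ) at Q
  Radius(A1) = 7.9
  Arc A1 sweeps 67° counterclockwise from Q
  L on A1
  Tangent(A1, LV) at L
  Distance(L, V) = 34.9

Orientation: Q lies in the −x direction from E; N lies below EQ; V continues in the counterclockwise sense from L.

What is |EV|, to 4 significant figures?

54.60

E is at the origin; EQ is horizontal with |EQ| = 19.3 and Q on the −x side, so Q = (-19.30, 0.000). The tangent condition forces NQ to be normal to EQ, so N = Q + (0, -7.9) = (-19.30, -7.900). On A1, Q sits at bearing 90° from N; a 67° counterclockwise sweep puts L at bearing 157°, so L = N + 7.9·(cos 157°, sin 157°) = (-26.57, -4.813). A1 meets LV tangentially, so NL is at right angles to LV, so LV runs along (−sin 157°, cos 157°); with |LV| = 34.9, V = (-40.21, -36.94). Then |EV| = |V − E| = 54.60.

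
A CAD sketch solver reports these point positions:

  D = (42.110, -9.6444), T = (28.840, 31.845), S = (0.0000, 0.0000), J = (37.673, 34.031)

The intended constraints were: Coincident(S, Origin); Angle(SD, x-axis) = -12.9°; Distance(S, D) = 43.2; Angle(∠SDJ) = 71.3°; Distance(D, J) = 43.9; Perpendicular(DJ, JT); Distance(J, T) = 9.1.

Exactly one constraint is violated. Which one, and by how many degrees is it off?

Perpendicular(DJ, JT) — off by 8.10°.

S = (0.00, 0.00) ✓; SD at -12.90° ✓; |SD| = 43.20 ✓; ∠SDJ = 71.30° ✓; |DJ| = 43.90 ✓; ∠(DJ, JT) = 98.10° ✗; |JT| = 9.099 ✓.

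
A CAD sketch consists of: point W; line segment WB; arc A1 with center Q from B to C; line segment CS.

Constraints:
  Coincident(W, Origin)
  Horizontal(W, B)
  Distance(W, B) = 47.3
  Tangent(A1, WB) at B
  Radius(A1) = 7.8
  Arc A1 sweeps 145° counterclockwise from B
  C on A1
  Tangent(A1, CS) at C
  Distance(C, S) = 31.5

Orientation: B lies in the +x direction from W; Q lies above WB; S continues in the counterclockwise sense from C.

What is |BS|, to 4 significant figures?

38.67

W is at the origin; WB is horizontal with |WB| = 47.3 and B on the +x side, so B = (47.30, 0.000). Tangency of A1 to WB means the radius QB is perpendicular to WB, so Q = B + (0, 7.8) = (47.30, 7.800). On A1, B sits at bearing -90° from Q; a 145° counterclockwise sweep puts C at bearing 55°, so C = Q + 7.8·(cos 55°, sin 55°) = (51.77, 14.19). The tangent condition forces QC to be normal to CS, so CS runs along (−sin 55°, cos 55°); with |CS| = 31.5, S = (25.97, 32.26). Then |BS| = |S − B| = 38.67.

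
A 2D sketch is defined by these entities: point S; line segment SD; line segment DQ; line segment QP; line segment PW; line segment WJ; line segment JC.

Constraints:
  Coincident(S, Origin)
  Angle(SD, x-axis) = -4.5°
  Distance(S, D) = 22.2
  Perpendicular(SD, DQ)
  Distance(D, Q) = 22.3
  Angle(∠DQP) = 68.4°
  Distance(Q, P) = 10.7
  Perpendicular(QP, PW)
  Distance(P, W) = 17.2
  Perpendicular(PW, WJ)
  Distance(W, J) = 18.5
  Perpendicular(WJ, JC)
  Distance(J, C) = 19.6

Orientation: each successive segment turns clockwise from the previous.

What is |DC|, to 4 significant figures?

28.13

S is at the origin; SD runs at -4.5° with length 22.2, so D = (22.13, -1.742). SD is perpendicular to DQ, so DQ runs at -94.50°; with |DQ| = 22.3, Q = (20.38, -23.97). ∠DQP = 68.4° gives QP at 153.9° from the x-axis; with |QP| = 10.7, P = (10.77, -19.27). QP ⟂ PW, so PW runs at 63.90°; with |PW| = 17.2, W = (18.34, -3.820). PW is perpendicular to WJ, so WJ runs at -26.10°; with |WJ| = 18.5, J = (34.95, -11.96). WJ ⟂ JC, so JC runs at -116.1°; with |JC| = 19.6, C = (26.33, -29.56). Then |DC| = |C − D| = 28.13.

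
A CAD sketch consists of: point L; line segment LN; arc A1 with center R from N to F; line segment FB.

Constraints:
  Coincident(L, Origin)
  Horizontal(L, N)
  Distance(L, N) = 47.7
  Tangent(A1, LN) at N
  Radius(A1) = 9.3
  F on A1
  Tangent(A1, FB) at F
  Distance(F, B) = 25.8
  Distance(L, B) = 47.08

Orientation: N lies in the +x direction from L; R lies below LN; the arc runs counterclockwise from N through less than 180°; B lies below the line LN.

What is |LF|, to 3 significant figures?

39.3

L is at the origin; LN is horizontal with |LN| = 47.7 and N on the +x side, so N = (47.7, 0.00). Tangency of A1 to LN means the radius RN is perpendicular to LN, so R = N + (0, -9.3) = (47.7, -9.30). Since RF ⟂ FB (tangency), |RB| = √(9.3² + 25.8²) = 27.4 regardless of where F sits on A1. So B lies on both circle(L, 47.08) and circle(R, 27.4); the below-LN intersection is B = (33.7, -32.9). F is the foot of the tangent from B: F = (38.6, -7.54).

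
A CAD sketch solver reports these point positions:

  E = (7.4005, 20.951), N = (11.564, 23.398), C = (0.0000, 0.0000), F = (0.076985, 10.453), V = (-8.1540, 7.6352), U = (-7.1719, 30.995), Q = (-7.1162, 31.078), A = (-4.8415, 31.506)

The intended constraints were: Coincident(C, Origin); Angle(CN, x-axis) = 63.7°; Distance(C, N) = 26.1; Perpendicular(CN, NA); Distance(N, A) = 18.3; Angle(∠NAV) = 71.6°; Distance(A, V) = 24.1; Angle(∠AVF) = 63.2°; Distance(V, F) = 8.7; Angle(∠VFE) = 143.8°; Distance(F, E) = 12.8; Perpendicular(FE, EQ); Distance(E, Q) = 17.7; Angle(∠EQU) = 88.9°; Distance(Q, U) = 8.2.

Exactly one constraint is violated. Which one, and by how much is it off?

Distance(Q, U) = 8.2 — off by 8.10.

C = (0.00, 0.00) ✓; CN at 63.70° ✓; |CN| = 26.10 ✓; ∠(CN, NA) = 90.00° ✓; |NA| = 18.30 ✓; ∠NAV = 71.60° ✓; |AV| = 24.10 ✓; ∠AVF = 63.20° ✓; |VF| = 8.700 ✓; ∠VFE = 143.8° ✓; |FE| = 12.80 ✓; ∠(FE, EQ) = 90.00° ✓; |EQ| = 17.70 ✓; ∠EQU = 88.96° ✓; |QU| = 0.09996 ✗.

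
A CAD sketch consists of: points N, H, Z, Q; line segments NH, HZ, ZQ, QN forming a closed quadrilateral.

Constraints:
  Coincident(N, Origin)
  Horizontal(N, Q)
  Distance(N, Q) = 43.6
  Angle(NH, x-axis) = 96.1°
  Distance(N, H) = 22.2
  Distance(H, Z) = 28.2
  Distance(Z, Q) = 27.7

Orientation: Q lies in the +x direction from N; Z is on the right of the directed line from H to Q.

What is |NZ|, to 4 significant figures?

15.92

N is at the origin; NQ is horizontal with |NQ| = 43.6 and Q in +x, so Q = (43.6, 0). NH runs at 96.1° with |NH| = 22.2, so H = (-2.359, 22.07). Z is determined by |HZ| = 28.2 and |ZQ| = 27.7 together: it lies at the intersection of circle(H, 28.2) and circle(Q, 27.7). With |HQ| = 50.99, the foot of the radical line on HQ is 25.77 from H and the perpendicular offset is √(28.2² − 25.77²) = 11.46. Taking the right-of-HQ solution: Z = (15.91, 0.5890).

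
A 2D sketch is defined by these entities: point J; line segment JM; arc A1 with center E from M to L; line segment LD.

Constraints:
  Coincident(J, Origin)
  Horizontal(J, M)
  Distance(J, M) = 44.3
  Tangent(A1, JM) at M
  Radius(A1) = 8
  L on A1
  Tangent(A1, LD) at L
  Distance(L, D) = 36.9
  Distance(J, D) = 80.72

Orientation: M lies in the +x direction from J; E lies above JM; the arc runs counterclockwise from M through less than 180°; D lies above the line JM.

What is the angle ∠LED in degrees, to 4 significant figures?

77.77°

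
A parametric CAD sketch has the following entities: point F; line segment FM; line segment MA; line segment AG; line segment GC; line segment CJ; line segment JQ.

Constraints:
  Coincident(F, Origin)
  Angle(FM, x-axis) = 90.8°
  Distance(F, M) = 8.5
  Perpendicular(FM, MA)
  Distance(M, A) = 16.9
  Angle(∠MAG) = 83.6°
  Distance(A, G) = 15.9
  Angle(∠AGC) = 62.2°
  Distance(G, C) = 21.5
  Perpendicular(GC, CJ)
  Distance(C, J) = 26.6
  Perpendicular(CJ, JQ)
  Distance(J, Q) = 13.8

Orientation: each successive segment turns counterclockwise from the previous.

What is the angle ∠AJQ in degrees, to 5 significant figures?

41.669°

F is at the origin; FM runs at 90.8° with length 8.5, so M = (-0.11868, 8.4992). FM is perpendicular to MA, so MA runs at -179.20°; with |MA| = 16.9, A = (-17.017, 8.2632). ∠MAG = 83.6° gives AG at -82.800° from the x-axis; with |AG| = 15.9, G = (-15.024, -7.5114). ∠AGC = 62.2° gives GC at 35.000° from the x-axis; with |GC| = 21.5, C = (2.5875, 4.8205). GC is perpendicular to CJ, so CJ runs at 125.00°; with |CJ| = 26.6, J = (-12.670, 26.610). CJ ⟂ JQ, so JQ runs at -145.00°; with |JQ| = 13.8, Q = (-23.974, 18.695). Then cos ∠AJQ = JA·JQ / (|JA||JQ|), giving 41.669°.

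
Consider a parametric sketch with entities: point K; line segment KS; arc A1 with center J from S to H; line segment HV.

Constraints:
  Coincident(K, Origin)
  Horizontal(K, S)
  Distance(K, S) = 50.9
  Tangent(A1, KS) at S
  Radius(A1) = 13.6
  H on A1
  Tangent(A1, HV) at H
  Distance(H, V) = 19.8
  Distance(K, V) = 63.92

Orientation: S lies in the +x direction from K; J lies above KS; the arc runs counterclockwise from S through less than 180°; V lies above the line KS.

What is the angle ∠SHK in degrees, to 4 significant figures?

42.75°

Checks: K.y = 0.00, S.y = 0.00 ✓; |JH| = 13.60 ✓; ∠(JH, HV) = 90.00° ✓; |HV| = 19.80 ✓; |KV| = 63.92 ✓.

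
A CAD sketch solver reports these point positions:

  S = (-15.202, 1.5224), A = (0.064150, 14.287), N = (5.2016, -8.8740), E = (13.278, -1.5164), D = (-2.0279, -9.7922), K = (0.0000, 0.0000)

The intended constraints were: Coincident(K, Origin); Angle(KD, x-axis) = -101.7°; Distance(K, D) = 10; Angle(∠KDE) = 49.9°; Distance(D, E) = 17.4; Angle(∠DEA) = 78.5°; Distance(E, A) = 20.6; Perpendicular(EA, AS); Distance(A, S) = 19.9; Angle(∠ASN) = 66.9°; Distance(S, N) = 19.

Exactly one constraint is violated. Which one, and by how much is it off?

Distance(S, N) = 19 — off by 3.90.

K = (0.00, 0.00) ✓; KD at -101.7° ✓; |KD| = 10.00 ✓; ∠KDE = 49.90° ✓; |DE| = 17.40 ✓; ∠DEA = 78.50° ✓; |EA| = 20.60 ✓; ∠(EA, AS) = 90.00° ✓; |AS| = 19.90 ✓; ∠ASN = 66.90° ✓; |SN| = 22.90 ✗.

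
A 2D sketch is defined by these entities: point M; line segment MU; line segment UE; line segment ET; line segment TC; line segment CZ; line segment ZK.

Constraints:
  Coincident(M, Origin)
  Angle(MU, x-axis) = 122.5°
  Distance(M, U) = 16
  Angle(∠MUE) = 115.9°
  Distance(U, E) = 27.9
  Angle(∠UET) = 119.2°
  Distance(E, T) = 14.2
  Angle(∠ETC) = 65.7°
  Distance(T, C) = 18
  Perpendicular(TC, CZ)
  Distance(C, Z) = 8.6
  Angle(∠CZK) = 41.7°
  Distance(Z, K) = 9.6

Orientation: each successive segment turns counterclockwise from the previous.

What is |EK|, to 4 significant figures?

12.88

M is at the origin; MU runs at 122.5° with length 16.0, so U = (-8.597, 13.49). ∠MUE = 115.9° gives UE at -173.4° from the x-axis; with |UE| = 27.9, E = (-36.31, 10.29). ∠UET = 119.2° gives ET at -112.6° from the x-axis; with |ET| = 14.2, T = (-41.77, -2.822). ∠ETC = 65.7° gives TC at 1.700° from the x-axis; with |TC| = 18.0, C = (-23.78, -2.288). TC ⟂ CZ, so CZ runs at 91.70°; with |CZ| = 8.6, Z = (-24.03, 6.308). ∠CZK = 41.7° gives ZK at -130.0° from the x-axis; with |ZK| = 9.6, K = (-30.20, -1.046). Then |EK| = |K − E| = 12.88.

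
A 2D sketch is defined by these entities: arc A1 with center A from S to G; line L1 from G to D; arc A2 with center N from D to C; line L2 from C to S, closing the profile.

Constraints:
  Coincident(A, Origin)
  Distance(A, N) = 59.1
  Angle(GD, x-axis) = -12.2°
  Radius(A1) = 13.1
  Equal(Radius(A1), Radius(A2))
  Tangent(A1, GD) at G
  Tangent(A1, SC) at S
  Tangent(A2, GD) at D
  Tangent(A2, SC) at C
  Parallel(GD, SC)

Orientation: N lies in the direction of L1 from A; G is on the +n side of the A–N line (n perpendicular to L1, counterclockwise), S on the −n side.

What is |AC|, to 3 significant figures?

60.5

Tangency of A1 to both parallel lines with radius 13.1 puts G and S at A ± 13.1·n: G = (2.77, 12.8), S = (-2.77, -12.8). Equal radii place D and C the same way about N: D = N + 13.1·n = (60.5, 0.315), C = N − 13.1·n = (55.0, -25.3). Then |AC| = |C − A| = 60.5.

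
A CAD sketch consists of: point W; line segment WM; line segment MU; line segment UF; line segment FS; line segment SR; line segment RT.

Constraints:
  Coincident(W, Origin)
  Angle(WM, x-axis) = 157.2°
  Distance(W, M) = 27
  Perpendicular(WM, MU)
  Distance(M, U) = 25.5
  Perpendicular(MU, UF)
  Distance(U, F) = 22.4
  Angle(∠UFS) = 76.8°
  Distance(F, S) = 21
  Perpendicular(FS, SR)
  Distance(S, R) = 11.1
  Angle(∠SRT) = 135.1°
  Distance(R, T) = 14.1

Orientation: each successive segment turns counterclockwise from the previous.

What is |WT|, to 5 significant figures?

33.872

FS is perpendicular to SR, so SR runs at 170.40°; with |SR| = 11.1, R = (-21.565, 0.83211). ∠SRT = 135.1° gives RT at -144.70° from the x-axis; with |RT| = 14.1, T = (-33.072, -7.3157). Then |WT| = |T − W| = 33.872.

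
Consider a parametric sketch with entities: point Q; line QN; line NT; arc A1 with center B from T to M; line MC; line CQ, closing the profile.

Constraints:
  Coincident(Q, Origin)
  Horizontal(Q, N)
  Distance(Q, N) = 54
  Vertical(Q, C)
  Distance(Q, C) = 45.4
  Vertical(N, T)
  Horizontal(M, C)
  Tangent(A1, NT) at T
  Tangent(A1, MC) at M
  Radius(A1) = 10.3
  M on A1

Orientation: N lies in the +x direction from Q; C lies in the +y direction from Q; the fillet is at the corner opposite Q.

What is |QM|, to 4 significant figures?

63.01

Q is at the origin; QN is horizontal with |QN| = 54.0 and N on the +x side, so N = (54.00, 0.000). Q and C share the same x with |QC| = 45.4 and C on the +y side, so C = (0.000, 45.40). The virtual corner opposite Q is at (54.00, 45.40). A1 meets NT tangentially, so BT is at right angles to NT and tangency of A1 to MC means the radius BM is perpendicular to MC, with radius 10.3, so the center B sits 10.3 in from both sides at B = (43.70, 35.10). That places the tangent points at T = (54.00, 35.10) on NT and M = (43.70, 45.40) on MC. Then |QM| = |M − Q| = 63.01.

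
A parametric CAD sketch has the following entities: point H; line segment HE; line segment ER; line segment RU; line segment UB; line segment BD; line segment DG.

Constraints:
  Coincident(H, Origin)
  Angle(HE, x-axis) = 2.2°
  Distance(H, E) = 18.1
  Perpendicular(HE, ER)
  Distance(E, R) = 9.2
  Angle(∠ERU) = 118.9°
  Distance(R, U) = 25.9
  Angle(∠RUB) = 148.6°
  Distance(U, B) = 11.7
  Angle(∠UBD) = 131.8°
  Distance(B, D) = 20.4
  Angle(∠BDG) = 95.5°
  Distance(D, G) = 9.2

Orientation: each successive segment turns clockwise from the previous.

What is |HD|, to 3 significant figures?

29.7

∠RUB = 148.6° gives UB at 180° from the x-axis; with |UB| = 11.7, B = (-15.4, -21.8). ∠UBD = 131.8° gives BD at 132° from the x-axis; with |BD| = 20.4, D = (-29.0, -6.54). Then |HD| = |D − H| = 29.7.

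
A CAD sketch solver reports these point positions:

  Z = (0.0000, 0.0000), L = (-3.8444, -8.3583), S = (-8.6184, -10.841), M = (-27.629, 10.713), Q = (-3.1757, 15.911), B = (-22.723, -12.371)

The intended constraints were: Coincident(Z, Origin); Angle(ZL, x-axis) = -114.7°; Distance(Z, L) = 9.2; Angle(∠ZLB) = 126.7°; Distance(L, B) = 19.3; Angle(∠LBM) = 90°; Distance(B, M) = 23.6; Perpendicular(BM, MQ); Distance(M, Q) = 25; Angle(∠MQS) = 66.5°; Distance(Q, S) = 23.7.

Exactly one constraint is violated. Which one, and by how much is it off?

Distance(Q, S) = 23.7 — off by 3.60.

Z = (0.00, 0.00) ✓; ZL at -114.7° ✓; |ZL| = 9.200 ✓; ∠ZLB = 126.7° ✓; |LB| = 19.30 ✓; ∠LBM = 90.00° ✓; |BM| = 23.60 ✓; ∠(BM, MQ) = 90.00° ✓; |MQ| = 25.00 ✓; ∠MQS = 66.50° ✓; |QS| = 27.30 ✗.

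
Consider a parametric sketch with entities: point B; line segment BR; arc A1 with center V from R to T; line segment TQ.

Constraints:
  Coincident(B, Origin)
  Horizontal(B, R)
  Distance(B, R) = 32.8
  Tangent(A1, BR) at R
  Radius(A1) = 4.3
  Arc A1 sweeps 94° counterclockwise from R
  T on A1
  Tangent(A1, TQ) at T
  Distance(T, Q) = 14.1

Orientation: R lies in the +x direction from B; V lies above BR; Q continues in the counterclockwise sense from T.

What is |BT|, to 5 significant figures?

37.374

Since A1 is tangent to BR there, VR ⟂ BR, so V = R + (0, 4.3) = (32.800, 4.3000). On A1, R sits at bearing -90° from V; a 94° counterclockwise sweep puts T at bearing 4°, so T = V + 4.3·(cos 4°, sin 4°) = (37.090, 4.6000). Then |BT| = |T − B| = 37.374.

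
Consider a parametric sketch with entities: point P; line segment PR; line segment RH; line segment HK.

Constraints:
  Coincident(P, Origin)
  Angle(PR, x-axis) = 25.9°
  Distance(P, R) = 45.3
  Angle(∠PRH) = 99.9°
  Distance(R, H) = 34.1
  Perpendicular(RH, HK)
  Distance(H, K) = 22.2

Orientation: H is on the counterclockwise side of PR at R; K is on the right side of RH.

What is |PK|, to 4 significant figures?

78.87

∠PRH = 99.9°, so RH runs at 25.9° + (180° − 99.9°) = 106.0° from the x-axis; with |RH| = 34.1, H = R + 34.1·(cos 106.0°, sin 106.0°) = (31.35, 52.57). The perpendicularity gives HK at right angles to RH; with |HK| = 22.2 on the right of RH, K = H + 22.2·(0.9613, 0.2756) = (52.69, 58.69). Then |PK| = |K − P| = 78.87.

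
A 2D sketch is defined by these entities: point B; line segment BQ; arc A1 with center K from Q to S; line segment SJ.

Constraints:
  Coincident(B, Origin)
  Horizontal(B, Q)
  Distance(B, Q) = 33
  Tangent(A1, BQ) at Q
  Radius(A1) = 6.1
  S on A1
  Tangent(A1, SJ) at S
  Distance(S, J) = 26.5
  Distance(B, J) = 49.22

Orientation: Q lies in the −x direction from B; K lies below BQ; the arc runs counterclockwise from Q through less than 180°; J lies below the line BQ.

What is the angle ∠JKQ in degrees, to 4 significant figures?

172.7°

B is at the origin; BQ is horizontal with |BQ| = 33.0 and Q on the −x side, so Q = (-33.00, 0.000). Tangency of A1 to BQ means the radius KQ is perpendicular to BQ, so K = Q + (0, -6.1) = (-33.00, -6.100). Since KS ⟂ SJ (tangency), |KJ| = √(6.1² + 26.5²) = 27.19 regardless of where S sits on A1. So J lies on both circle(B, 49.22) and circle(K, 27.19); the below-BQ intersection is J = (-36.45, -33.07). S is the foot of the tangent from J: S = (-39.07, -6.703).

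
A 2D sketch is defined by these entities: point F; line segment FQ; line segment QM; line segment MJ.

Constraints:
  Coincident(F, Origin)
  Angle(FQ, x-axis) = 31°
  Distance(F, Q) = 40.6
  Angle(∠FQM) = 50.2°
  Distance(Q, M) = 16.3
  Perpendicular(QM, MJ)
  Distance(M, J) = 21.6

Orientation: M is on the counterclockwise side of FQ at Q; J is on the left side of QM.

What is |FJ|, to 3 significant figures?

13.6

F is at the origin; FQ runs at 31.0° with length 40.6, so Q = 40.6·(cos 31.0°, sin 31.0°) = (34.8, 20.9). ∠FQM = 50.2°, so QM runs at 31.0° + (180° − 50.2°) = 161° from the x-axis; with |QM| = 16.3, M = Q + 16.3·(cos 161°, sin 161°) = (19.4, 26.3). The perpendicularity gives MJ at right angles to QM; with |MJ| = 21.6 on the left of QM, J = M + 21.6·(-0.329, -0.944) = (12.3, 5.87). Then |FJ| = |J − F| = 13.6.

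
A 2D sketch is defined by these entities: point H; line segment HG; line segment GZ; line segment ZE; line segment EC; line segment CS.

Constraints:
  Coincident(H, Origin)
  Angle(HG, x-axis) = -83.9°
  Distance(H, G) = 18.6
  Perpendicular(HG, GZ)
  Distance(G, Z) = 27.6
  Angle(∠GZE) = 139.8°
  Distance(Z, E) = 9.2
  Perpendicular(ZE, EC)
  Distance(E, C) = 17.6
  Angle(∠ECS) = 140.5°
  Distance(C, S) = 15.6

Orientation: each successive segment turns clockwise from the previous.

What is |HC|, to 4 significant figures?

23.28

∠GZE = 139.8° gives ZE at 145.9° from the x-axis; with |ZE| = 9.2, E = (-33.09, -16.27). ZE ⟂ EC, so EC runs at 55.90°; with |EC| = 17.6, C = (-23.22, -1.696). Then |HC| = |C − H| = 23.28.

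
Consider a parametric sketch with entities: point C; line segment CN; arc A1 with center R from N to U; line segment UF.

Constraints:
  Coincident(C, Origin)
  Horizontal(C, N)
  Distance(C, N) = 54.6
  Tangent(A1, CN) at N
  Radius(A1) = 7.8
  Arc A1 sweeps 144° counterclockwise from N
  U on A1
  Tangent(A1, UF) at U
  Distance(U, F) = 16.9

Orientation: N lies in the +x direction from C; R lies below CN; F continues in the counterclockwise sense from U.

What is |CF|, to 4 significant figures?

68.08

C is at the origin; C and N share the same y with |CN| = 54.6 and N on the +x side, so N = (54.60, 0.000). Tangency of A1 to CN means the radius RN is perpendicular to CN, so R = N + (0, -7.8) = (54.60, -7.800). On A1, N sits at bearing 90° from R; a 144° counterclockwise sweep puts U at bearing 234°, so U = R + 7.8·(cos 234°, sin 234°) = (50.02, -14.11). A1 meets UF tangentially, so RU is at right angles to UF, so UF runs along (−sin 234°, cos 234°); with |UF| = 16.9, F = (63.69, -24.04). Then |CF| = |F − C| = 68.08.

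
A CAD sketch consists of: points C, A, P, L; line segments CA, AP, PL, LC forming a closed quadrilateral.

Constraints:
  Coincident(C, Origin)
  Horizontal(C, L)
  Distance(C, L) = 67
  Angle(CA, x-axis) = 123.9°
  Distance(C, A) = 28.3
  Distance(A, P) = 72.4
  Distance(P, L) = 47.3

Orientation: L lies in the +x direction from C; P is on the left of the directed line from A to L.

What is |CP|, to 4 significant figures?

69.90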